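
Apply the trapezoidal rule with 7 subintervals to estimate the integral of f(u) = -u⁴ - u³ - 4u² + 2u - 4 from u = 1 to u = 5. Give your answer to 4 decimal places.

-954.4456

h = (5 − 1)/7 = 0.571429.
Nodes u₀,…,u₇ = 1, 1.571429, 2.142857, 2.714286, 3.285714, 3.857143, 4.428571, 5.
f(u) = -u⁴ - u³ - 4u² + 2u - 4: f₀=-8, f₁=-20.713036, f₂=-49.006247, f₃=-102.315702, f₄=-192.636401, f₅=-334.522282, f₆=-545.086214, f₇=-844.
(h/2)·[f₀ + 2f₁ + 2f₂ + 2f₃ + 2f₄ + 2f₅ + 2f₆ + f₇] = 0.285714·(-3340.559767) = -954.4456.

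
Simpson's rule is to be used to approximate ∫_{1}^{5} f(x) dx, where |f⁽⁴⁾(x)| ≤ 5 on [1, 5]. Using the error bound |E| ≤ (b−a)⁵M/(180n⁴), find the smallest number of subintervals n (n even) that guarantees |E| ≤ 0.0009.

Need 5120/(180n⁴) ≤ 0.0009.
n⁴ ≥ 5120/(180·0.0009) = 31604.9 ⇒ n ≥ 13.3333, so the smallest even n is 14. (n must be even for Simpson's rule.)

14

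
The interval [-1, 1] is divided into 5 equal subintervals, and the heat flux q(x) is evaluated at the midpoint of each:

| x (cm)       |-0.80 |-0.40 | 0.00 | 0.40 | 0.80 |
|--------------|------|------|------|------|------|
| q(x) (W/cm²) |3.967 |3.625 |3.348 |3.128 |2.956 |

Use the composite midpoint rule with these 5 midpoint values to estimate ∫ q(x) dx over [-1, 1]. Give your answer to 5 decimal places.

6.80960

h = 0.4, n = 5.
h·[y(m₁) + y(m₂) + y(m₃) + y(m₄) + y(m₅)] = 0.4·(17.024) = 6.80960.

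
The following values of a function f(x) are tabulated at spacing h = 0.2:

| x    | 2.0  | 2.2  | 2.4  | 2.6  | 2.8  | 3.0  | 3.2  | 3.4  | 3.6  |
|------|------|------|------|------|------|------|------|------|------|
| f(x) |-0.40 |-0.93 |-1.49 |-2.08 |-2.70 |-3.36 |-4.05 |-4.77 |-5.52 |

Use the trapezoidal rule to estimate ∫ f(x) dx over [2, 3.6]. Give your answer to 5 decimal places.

-4.46800

h = 0.2, n = 8.
(h/2)·[y₀ + 2y₁ + 2y₂ + 2y₃ + 2y₄ + 2y₅ + 2y₆ + 2y₇ + y₈] = 0.1·(-44.68) = -4.46800.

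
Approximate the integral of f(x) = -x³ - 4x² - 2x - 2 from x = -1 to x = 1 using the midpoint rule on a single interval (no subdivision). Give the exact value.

M = (b−a)·f(0) = 2·(-2) = -4.

-4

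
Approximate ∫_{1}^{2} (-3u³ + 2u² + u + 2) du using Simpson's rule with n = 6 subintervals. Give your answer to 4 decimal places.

-3.0833

h = (2 − 1)/6 = 0.166667.
Nodes u₀,…,u₆ = 1, 1.166667, 1.333333, 1.5, 1.666667, 1.833333, 2.
f(u) = -3u³ + 2u² + u + 2: f₀=2, f₁=1.125, f₂=-0.222222, f₃=-2.125, f₄=-4.666667, f₅=-7.930556, f₆=-12.
(h/3)·[f₀ + 4f₁ + 2f₂ + 4f₃ + 2f₄ + 4f₅ + f₆] = 0.055556·(-55.5) = -3.0833.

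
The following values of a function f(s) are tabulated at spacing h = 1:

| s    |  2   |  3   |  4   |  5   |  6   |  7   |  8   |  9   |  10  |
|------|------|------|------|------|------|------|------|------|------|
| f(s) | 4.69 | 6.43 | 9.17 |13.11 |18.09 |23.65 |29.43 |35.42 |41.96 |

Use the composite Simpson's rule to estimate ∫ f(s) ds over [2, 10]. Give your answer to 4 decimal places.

158.1567

h = 1, n = 8.
(h/3)·[y₀ + 4y₁ + 2y₂ + 4y₃ + 2y₄ + 4y₅ + 2y₆ + 4y₇ + y₈] = 0.333333·(474.47) = 158.1567.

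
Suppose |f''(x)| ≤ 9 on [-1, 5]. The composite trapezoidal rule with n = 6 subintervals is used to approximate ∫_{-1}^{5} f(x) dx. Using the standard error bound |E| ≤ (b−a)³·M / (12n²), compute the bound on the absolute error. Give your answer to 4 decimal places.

4.5000

|E| ≤ (6)³·9 / (12·6²) = 1944/432 = 4.5000.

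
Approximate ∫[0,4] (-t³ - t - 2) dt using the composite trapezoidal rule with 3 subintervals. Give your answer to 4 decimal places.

h = (4 − 0)/3 = 1.333333.
Nodes t₀,…,t₃ = 0, 1.333333, 2.666667, 4.
f(t) = -t³ - t - 2: f₀=-2, f₁=-5.703704, f₂=-23.629630, f₃=-70.
(h/2)·[f₀ + 2f₁ + 2f₂ + f₃] = 0.666667·(-130.666667) = -87.1111.

-87.1111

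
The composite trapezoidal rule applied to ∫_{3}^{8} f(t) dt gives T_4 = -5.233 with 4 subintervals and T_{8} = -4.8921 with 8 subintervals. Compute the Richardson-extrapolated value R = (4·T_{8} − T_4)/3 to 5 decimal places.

-4.77847

R = (4·T_{8} − T_4) / 3 = (4·(-4.8921) − (-5.233))/3 = (-14.3354)/3 = -4.77847.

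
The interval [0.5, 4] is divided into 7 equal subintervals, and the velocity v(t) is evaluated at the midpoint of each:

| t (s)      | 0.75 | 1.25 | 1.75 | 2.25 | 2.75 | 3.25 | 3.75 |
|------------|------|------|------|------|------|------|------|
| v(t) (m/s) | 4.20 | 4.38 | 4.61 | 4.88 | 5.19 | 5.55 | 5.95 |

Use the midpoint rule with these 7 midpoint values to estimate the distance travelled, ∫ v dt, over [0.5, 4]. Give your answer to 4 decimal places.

17.3800

h = 0.5, n = 7.
h·[y(m₁) + y(m₂) + y(m₃) + y(m₄) + y(m₅) + y(m₆) + y(m₇)] = 0.5·(34.76) = 17.3800.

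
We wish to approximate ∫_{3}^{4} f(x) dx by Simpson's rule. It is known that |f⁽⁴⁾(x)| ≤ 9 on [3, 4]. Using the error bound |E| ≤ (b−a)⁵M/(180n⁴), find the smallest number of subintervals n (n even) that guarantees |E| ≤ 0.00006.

6

Need 9/(180n⁴) ≤ 0.00006.
n⁴ ≥ 9/(180·0.00006) = 833.333 ⇒ n ≥ 5.3728, so the smallest even n is 6. (n must be even for Simpson's rule.)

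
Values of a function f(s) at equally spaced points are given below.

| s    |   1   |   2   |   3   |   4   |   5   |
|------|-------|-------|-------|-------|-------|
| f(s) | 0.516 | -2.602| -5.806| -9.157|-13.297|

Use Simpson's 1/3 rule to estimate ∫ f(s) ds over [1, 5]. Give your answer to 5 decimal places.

h = 1, n = 4.
(h/3)·[y₀ + 4y₁ + 2y₂ + 4y₃ + y₄] = 0.333333·(-71.429) = -23.80967.

-23.80967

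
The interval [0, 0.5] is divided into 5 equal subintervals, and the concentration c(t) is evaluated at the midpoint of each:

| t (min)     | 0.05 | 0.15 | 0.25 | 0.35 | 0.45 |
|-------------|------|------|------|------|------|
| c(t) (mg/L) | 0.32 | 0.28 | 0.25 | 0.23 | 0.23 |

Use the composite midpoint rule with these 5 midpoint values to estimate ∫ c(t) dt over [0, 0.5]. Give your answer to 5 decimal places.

0.13100

h = 0.1, n = 5.
h·[y(m₁) + y(m₂) + y(m₃) + y(m₄) + y(m₅)] = 0.1·(1.31) = 0.13100.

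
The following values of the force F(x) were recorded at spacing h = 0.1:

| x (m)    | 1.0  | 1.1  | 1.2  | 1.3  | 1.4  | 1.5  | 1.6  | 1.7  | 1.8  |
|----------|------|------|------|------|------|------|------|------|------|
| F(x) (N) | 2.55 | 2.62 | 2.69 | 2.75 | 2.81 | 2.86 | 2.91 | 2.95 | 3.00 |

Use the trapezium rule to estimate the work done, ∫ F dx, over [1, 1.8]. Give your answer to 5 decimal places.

h = 0.1, n = 8.
(h/2)·[y₀ + 2y₁ + 2y₂ + 2y₃ + 2y₄ + 2y₅ + 2y₆ + 2y₇ + y₈] = 0.05·(44.73) = 2.23650.

2.23650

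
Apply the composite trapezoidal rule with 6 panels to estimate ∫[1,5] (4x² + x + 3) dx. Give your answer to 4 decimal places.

h = (5 − 1)/6 = 0.666667.
Nodes x₀,…,x₆ = 1, 1.666667, 2.333333, 3, 3.666667, 4.333333, 5.
f(x) = 4x² + x + 3: f₀=8, f₁=15.777778, f₂=27.111111, f₃=42, f₄=60.444444, f₅=82.444444, f₆=108.
(h/2)·[f₀ + 2f₁ + 2f₂ + 2f₃ + 2f₄ + 2f₅ + f₆] = 0.333333·(571.555556) = 190.5185.

190.5185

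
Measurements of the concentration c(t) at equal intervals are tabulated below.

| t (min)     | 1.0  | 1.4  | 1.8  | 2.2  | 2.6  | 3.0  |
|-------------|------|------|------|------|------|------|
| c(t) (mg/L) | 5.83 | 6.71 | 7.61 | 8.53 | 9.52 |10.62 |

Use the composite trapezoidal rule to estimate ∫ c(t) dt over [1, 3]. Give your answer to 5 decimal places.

16.23800

h = 0.4, n = 5.
(h/2)·[y₀ + 2y₁ + 2y₂ + 2y₃ + 2y₄ + y₅] = 0.2·(81.19) = 16.23800.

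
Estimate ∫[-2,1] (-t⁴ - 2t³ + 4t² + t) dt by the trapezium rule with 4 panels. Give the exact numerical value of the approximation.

h = (1 − (-2))/4 = 0.75.
Nodes t₀,…,t₄ = -2, -1.25, -0.5, 0.25, 1.
f(t) = -t⁴ - 2t³ + 4t² + t: f₀=14, f₁=6.46484375, f₂=0.6875, f₃=0.46484375, f₄=2.
(h/2)·[f₀ + 2f₁ + 2f₂ + 2f₃ + f₄] = 0.375·(31.234375) = 11.712890625.

11.712890625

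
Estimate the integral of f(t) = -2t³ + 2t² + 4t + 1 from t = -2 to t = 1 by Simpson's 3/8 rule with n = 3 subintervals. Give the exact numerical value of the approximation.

h = (1 − (-2))/3 = 1.
Nodes t₀,…,t₃ = -2, -1, 0, 1.
f(t) = -2t³ + 2t² + 4t + 1: f₀=17, f₁=1, f₂=1, f₃=5.
(3h/8)·[f₀ + 3f₁ + 3f₂ + f₃] = 0.375·(28) = 10.5.

10.5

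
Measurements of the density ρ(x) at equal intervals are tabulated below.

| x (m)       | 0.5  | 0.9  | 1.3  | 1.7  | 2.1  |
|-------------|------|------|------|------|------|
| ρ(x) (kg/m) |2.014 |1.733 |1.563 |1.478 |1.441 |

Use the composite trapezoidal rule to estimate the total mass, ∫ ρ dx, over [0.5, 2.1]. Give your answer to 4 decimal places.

2.6006

h = 0.4, n = 4.
(h/2)·[y₀ + 2y₁ + 2y₂ + 2y₃ + y₄] = 0.2·(13.003) = 2.6006.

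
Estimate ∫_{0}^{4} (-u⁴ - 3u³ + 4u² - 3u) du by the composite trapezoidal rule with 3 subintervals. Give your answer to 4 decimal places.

h = (4 − 0)/3 = 1.333333.
Nodes u₀,…,u₃ = 0, 1.333333, 2.666667, 4.
f(u) = -u⁴ - 3u³ + 4u² - 3u: f₀=0, f₁=-7.160494, f₂=-87.012346, f₃=-396.
(h/2)·[f₀ + 2f₁ + 2f₂ + f₃] = 0.666667·(-584.345679) = -389.5638.

-389.5638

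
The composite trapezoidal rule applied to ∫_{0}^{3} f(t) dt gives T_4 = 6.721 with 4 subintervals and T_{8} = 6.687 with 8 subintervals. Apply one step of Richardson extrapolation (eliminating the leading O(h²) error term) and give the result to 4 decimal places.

6.6757

R = (4·T_{8} − T_4) / 3 = (4·6.687 − 6.721)/3 = (20.027)/3 = 6.6757.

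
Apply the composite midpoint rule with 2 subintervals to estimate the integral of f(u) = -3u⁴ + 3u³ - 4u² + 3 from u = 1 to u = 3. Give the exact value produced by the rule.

h = (3 − 1)/2 = 1.
Midpoints m₁,…,m₂ = 1.5, 2.5.
f(m₁)=-11.0625, f(m₂)=-92.3125.
h·[f(m₁) + f(m₂)] = 1·(-103.375) = -103.375.

-103.375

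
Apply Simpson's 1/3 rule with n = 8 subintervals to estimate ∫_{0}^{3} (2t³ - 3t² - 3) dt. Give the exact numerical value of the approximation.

h = (3 − 0)/8 = 0.375.
Nodes t₀,…,t₈ = 0, 0.375, 0.75, 1.125, 1.5, 1.875, 2.25, 2.625, 3.
f(t) = 2t³ - 3t² - 3: f₀=-3, f₁=-3.31640625, f₂=-3.84375, f₃=-3.94921875, f₄=-3, f₅=-0.36328125, f₆=4.59375, f₇=12.50390625, f₈=24.
(h/3)·[f₀ + 4f₁ + 2f₂ + 4f₃ + 2f₄ + 4f₅ + 2f₆ + 4f₇ + f₈] = 0.125·(36) = 4.5.

4.5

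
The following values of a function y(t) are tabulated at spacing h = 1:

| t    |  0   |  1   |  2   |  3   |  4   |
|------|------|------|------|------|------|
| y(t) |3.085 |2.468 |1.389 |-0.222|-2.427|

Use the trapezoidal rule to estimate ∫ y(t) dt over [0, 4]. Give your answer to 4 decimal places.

3.9640

h = 1, n = 4.
(h/2)·[y₀ + 2y₁ + 2y₂ + 2y₃ + y₄] = 0.5·(7.928) = 3.9640.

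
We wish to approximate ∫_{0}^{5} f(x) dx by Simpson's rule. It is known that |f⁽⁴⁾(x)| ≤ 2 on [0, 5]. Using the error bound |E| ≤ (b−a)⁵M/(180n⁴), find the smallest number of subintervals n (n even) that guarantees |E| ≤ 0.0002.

22

Need 6250/(180n⁴) ≤ 0.0002.
n⁴ ≥ 6250/(180·0.0002) = 173611 ⇒ n ≥ 20.4124, so the smallest even n is 22. (n must be even for Simpson's rule.)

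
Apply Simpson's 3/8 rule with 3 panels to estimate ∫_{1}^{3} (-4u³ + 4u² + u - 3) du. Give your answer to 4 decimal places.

-47.3333

h = (3 − 1)/3 = 0.666667.
Nodes u₀,…,u₃ = 1, 1.666667, 2.333333, 3.
f(u) = -4u³ + 4u² + u - 3: f₀=-2, f₁=-8.740741, f₂=-29.703704, f₃=-72.
(3h/8)·[f₀ + 3f₁ + 3f₂ + f₃] = 0.25·(-189.333333) = -47.3333.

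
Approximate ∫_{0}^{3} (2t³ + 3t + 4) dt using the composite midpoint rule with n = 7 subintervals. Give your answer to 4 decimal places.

h = (3 − 0)/7 = 0.428571.
Midpoints m₁,…,m₇ = 0.214286, 0.642857, 1.071429, 1.5, 1.928571, 2.357143, 2.785714.
f(m₁)=4.662536, f(m₂)=6.459913, f(m₃)=9.674198, f(m₄)=15.25, f(m₅)=24.131924, f(m₆)=37.264577, f(m₇)=55.592566.
h·[f(m₁) + f(m₂) + f(m₃) + f(m₄) + f(m₅) + f(m₆) + f(m₇)] = 0.428571·(153.035714) = 65.5867.

65.5867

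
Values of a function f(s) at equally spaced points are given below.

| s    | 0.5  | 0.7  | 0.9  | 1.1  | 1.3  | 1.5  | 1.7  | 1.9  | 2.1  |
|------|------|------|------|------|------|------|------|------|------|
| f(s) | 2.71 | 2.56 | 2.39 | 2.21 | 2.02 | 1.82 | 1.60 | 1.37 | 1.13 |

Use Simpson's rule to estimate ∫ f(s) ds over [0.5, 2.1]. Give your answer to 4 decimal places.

3.1800

h = 0.2, n = 8.
(h/3)·[y₀ + 4y₁ + 2y₂ + 4y₃ + 2y₄ + 4y₅ + 2y₆ + 4y₇ + y₈] = 0.066667·(47.70) = 3.1800.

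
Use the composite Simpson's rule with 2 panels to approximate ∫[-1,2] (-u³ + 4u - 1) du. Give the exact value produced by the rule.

h = (2 − (-1))/2 = 1.5.
Nodes u₀,…,u₂ = -1, 0.5, 2.
f(u) = -u³ + 4u - 1: f₀=-4, f₁=0.875, f₂=-1.
(h/3)·[f₀ + 4f₁ + f₂] = 0.5·(-1.5) = -0.75.

-0.75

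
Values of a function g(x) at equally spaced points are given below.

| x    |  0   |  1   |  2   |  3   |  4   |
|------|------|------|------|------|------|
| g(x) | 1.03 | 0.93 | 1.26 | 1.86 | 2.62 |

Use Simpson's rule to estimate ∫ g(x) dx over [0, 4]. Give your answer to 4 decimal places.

h = 1, n = 4.
(h/3)·[y₀ + 4y₁ + 2y₂ + 4y₃ + y₄] = 0.333333·(17.33) = 5.7767.

5.7767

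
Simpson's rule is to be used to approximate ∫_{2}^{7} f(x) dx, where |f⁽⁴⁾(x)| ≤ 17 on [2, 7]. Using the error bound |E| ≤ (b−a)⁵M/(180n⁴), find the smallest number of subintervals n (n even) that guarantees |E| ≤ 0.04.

10

Need 53125/(180n⁴) ≤ 0.04.
n⁴ ≥ 53125/(180·0.04) = 7378.47 ⇒ n ≥ 9.2681, so the smallest even n is 10. (n must be even for Simpson's rule.)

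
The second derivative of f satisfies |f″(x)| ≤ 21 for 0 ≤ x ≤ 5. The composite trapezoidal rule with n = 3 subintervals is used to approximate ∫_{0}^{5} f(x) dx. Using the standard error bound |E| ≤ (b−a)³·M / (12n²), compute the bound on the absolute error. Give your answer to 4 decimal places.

|E| ≤ (5)³·21 / (12·3²) = 2625/108 = 24.3056.

24.3056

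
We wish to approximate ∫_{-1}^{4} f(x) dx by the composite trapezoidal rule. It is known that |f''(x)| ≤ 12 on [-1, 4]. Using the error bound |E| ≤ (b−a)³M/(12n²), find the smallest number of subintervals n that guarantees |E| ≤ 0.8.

Need 1500/(12n²) ≤ 0.8.
n² ≥ 1500/(12·0.8) = 156.25 ⇒ n ≥ 12.5000, so the smallest n is 13.

13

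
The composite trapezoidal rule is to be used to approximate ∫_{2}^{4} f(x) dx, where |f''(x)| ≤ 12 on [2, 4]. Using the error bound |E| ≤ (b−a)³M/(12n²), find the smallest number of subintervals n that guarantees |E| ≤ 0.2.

Need 96/(12n²) ≤ 0.2.
n² ≥ 96/(12·0.2) = 40 ⇒ n ≥ 6.3246, so the smallest n is 7.

7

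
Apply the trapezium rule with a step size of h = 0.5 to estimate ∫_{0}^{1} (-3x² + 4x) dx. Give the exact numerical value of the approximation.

h = (1 − 0)/2 = 0.5.
Nodes x₀,…,x₂ = 0, 0.5, 1.
f(x) = -3x² + 4x: f₀=0, f₁=1.25, f₂=1.
(h/2)·[f₀ + 2f₁ + f₂] = 0.25·(3.5) = 0.875.

0.875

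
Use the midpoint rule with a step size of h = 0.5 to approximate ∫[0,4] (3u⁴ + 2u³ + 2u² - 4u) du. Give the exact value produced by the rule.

h = (4 − 0)/8 = 0.5.
Midpoints m₁,…,m₈ = 0.25, 0.75, 1.25, 1.75, 2.25, 2.75, 3.25, 3.75.
f(m₁)=-0.83203125, f(m₂)=-0.08203125, f(m₃)=9.35546875, f(m₄)=37.98046875, f(m₅)=100.79296875, f(m₆)=217.29296875, f(m₇)=411.48046875, f(m₈)=711.85546875.
h·[f(m₁) + f(m₂) + f(m₃) + f(m₄) + f(m₅) + f(m₆) + f(m₇) + f(m₈)] = 0.5·(1487.84375) = 743.921875.

743.921875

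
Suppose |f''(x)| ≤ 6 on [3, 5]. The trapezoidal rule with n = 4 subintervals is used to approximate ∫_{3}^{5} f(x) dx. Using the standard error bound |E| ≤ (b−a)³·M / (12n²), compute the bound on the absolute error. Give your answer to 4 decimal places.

0.2500

|E| ≤ (2)³·6 / (12·4²) = 48/192 = 0.2500.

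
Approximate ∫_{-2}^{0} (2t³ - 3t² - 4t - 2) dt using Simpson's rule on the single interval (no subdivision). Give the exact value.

S = (b−a)/6 · [f(-2) + 4f(-1) + f(0)] = 0.333333·[(-22) + 4·(-3) + (-2)] = -12.

-12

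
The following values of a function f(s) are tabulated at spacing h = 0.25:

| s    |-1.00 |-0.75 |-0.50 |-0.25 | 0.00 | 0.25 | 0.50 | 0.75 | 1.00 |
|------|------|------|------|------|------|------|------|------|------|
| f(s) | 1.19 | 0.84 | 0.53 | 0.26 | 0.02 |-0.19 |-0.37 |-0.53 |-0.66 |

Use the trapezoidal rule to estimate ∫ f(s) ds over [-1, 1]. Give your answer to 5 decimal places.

0.20625

h = 0.25, n = 8.
(h/2)·[y₀ + 2y₁ + 2y₂ + 2y₃ + 2y₄ + 2y₅ + 2y₆ + 2y₇ + y₈] = 0.125·(1.65) = 0.20625.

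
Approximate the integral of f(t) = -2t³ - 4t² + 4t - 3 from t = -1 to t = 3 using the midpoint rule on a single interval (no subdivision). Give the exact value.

M = (b−a)·f(1) = 4·(-5) = -20.

-20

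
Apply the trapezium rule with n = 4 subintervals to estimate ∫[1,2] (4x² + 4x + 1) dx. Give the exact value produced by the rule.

h = (2 − 1)/4 = 0.25.
Nodes x₀,…,x₄ = 1, 1.25, 1.5, 1.75, 2.
f(x) = 4x² + 4x + 1: f₀=9, f₁=12.25, f₂=16, f₃=20.25, f₄=25.
(h/2)·[f₀ + 2f₁ + 2f₂ + 2f₃ + f₄] = 0.125·(131) = 16.375.

16.375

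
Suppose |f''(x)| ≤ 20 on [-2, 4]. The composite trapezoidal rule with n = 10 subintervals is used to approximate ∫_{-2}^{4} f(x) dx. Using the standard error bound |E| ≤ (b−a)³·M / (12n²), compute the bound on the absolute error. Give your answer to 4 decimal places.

3.6000

|E| ≤ (6)³·20 / (12·10²) = 4320/1200 = 3.6000.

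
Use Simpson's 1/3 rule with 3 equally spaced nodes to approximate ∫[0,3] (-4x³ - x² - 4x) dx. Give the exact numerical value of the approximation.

h = (3 − 0)/2 = 1.5.
Nodes x₀,…,x₂ = 0, 1.5, 3.
f(x) = -4x³ - x² - 4x: f₀=0, f₁=-21.75, f₂=-129.
(h/3)·[f₀ + 4f₁ + f₂] = 0.5·(-216) = -108.

-108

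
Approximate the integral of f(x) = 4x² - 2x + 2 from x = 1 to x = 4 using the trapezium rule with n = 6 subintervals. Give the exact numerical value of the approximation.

h = (4 − 1)/6 = 0.5.
Nodes x₀,…,x₆ = 1, 1.5, 2, 2.5, 3, 3.5, 4.
f(x) = 4x² - 2x + 2: f₀=4, f₁=8, f₂=14, f₃=22, f₄=32, f₅=44, f₆=58.
(h/2)·[f₀ + 2f₁ + 2f₂ + 2f₃ + 2f₄ + 2f₅ + f₆] = 0.25·(302) = 75.5.

75.5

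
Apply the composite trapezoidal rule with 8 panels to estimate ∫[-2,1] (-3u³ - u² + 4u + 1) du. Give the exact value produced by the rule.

5.49609375

h = (1 − (-2))/8 = 0.375.
Nodes u₀,…,u₈ = -2, -1.625, -1.25, -0.875, -0.5, -0.125, 0.25, 0.625, 1.
f(u) = -3u³ - u² + 4u + 1: f₀=13, f₁=4.732421875, f₂=0.296875, f₃=-1.255859375, f₄=-0.875, f₅=0.490234375, f₆=1.890625, f₇=2.376953125, f₈=1.
(h/2)·[f₀ + 2f₁ + 2f₂ + 2f₃ + 2f₄ + 2f₅ + 2f₆ + 2f₇ + f₈] = 0.1875·(29.3125) = 5.49609375.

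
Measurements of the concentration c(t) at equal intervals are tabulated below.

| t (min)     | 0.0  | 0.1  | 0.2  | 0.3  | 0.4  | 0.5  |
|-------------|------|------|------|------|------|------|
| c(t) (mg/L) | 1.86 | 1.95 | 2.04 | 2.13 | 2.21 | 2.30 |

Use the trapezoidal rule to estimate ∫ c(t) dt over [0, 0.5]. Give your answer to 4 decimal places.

1.0410

h = 0.1, n = 5.
(h/2)·[y₀ + 2y₁ + 2y₂ + 2y₃ + 2y₄ + y₅] = 0.05·(20.82) = 1.0410.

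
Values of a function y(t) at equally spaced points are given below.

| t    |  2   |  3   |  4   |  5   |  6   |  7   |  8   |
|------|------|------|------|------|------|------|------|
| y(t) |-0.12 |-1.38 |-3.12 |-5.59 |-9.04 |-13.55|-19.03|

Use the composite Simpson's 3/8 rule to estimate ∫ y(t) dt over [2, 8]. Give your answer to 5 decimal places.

-41.85000

h = 1, n = 6.
(3h/8)·[y₀ + 3y₁ + 3y₂ + 2y₃ + 3y₄ + 3y₅ + y₆] = 0.375·(-111.60) = -41.85000.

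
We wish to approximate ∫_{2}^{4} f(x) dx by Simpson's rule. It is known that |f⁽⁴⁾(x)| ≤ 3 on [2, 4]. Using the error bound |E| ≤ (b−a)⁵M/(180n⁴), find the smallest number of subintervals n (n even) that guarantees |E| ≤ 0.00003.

Need 96/(180n⁴) ≤ 0.00003.
n⁴ ≥ 96/(180·0.00003) = 17777.8 ⇒ n ≥ 11.5470, so the smallest even n is 12. (n must be even for Simpson's rule.)

12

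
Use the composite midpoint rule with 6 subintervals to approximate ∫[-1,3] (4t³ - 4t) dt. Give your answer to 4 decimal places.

h = (3 − (-1))/6 = 0.666667.
Midpoints m₁,…,m₆ = -0.666667, 0, 0.666667, 1.333333, 2, 2.666667.
f(m₁)=1.481481, f(m₂)=0, f(m₃)=-1.481481, f(m₄)=4.148148, f(m₅)=24, f(m₆)=65.185185.
h·[f(m₁) + f(m₂) + f(m₃) + f(m₄) + f(m₅) + f(m₆)] = 0.666667·(93.333333) = 62.2222.

62.2222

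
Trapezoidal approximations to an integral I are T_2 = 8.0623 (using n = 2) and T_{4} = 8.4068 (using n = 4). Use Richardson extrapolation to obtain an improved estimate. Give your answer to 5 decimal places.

8.52163

R = (4·T_{4} − T_2) / 3 = (4·8.4068 − 8.0623)/3 = (25.5649)/3 = 8.52163.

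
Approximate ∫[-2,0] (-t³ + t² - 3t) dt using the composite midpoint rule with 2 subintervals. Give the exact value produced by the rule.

h = (0 − (-2))/2 = 1.
Midpoints m₁,…,m₂ = -1.5, -0.5.
f(m₁)=10.125, f(m₂)=1.875.
h·[f(m₁) + f(m₂)] = 1·(12) = 12.

12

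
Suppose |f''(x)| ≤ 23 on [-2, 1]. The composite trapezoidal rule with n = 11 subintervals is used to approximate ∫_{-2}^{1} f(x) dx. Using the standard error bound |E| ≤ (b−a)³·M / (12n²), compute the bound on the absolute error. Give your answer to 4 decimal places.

|E| ≤ (3)³·23 / (12·11²) = 621/1452 = 0.4277.

0.4277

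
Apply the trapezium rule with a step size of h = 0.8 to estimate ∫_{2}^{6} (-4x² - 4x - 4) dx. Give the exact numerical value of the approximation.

-359.04

h = (6 − 2)/5 = 0.8.
Nodes x₀,…,x₅ = 2, 2.8, 3.6, 4.4, 5.2, 6.
f(x) = -4x² - 4x - 4: f₀=-28, f₁=-46.56, f₂=-70.24, f₃=-99.04, f₄=-132.96, f₅=-172.
(h/2)·[f₀ + 2f₁ + 2f₂ + 2f₃ + 2f₄ + f₅] = 0.4·(-897.6) = -359.04.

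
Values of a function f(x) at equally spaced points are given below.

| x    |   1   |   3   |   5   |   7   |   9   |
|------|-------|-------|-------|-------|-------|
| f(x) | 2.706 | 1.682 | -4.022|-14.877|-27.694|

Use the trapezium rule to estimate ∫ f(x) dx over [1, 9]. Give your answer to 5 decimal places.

-59.42200

h = 2, n = 4.
(h/2)·[y₀ + 2y₁ + 2y₂ + 2y₃ + y₄] = 1·(-59.422) = -59.42200.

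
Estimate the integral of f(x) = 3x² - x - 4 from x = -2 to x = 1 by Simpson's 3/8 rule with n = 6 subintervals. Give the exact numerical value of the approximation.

-1.5

h = (1 − (-2))/6 = 0.5.
Nodes x₀,…,x₆ = -2, -1.5, -1, -0.5, 0, 0.5, 1.
f(x) = 3x² - x - 4: f₀=10, f₁=4.25, f₂=0, f₃=-2.75, f₄=-4, f₅=-3.75, f₆=-2.
(3h/8)·[f₀ + 3f₁ + 3f₂ + 2f₃ + 3f₄ + 3f₅ + f₆] = 0.1875·(-8) = -1.5.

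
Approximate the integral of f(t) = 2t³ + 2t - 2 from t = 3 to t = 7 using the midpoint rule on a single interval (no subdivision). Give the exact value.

M = (b−a)·f(5) = 4·(258) = 1032.

1032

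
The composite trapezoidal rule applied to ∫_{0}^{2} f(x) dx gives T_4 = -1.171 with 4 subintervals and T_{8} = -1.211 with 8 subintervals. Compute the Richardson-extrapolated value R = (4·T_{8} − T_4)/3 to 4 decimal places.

R = (4·T_{8} − T_4) / 3 = (4·(-1.211) − (-1.171))/3 = (-3.673)/3 = -1.2243.

-1.2243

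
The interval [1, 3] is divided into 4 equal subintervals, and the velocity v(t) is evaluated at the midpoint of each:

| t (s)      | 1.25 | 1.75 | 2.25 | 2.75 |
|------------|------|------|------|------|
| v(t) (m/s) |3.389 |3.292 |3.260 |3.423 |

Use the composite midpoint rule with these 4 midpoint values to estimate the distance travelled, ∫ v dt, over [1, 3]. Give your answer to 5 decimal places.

6.68200

h = 0.5, n = 4.
h·[y(m₁) + y(m₂) + y(m₃) + y(m₄)] = 0.5·(13.364) = 6.68200.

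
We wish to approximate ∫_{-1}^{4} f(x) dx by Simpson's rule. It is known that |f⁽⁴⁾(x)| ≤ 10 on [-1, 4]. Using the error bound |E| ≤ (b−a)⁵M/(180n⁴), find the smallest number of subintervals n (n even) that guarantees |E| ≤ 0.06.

8

Need 31250/(180n⁴) ≤ 0.06.
n⁴ ≥ 31250/(180·0.06) = 2893.52 ⇒ n ≥ 7.3343, so the smallest even n is 8. (n must be even for Simpson's rule.)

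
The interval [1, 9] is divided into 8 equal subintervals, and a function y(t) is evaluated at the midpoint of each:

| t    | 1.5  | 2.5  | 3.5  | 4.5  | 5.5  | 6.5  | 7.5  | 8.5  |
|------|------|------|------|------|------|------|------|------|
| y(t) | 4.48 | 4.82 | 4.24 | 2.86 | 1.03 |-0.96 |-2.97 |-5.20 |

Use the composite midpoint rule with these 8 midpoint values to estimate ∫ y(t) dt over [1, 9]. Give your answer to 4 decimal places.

h = 1, n = 8.
h·[y(m₁) + y(m₂) + y(m₃) + y(m₄) + y(m₅) + y(m₆) + y(m₇) + y(m₈)] = 1·(8.30) = 8.3000.

8.3000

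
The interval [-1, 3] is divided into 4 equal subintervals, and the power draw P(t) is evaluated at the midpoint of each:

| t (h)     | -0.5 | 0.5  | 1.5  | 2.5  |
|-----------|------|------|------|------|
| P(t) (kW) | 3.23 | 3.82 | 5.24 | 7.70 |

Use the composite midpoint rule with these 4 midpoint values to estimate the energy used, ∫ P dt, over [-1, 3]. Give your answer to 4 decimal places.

19.9900

h = 1, n = 4.
h·[y(m₁) + y(m₂) + y(m₃) + y(m₄)] = 1·(19.99) = 19.9900.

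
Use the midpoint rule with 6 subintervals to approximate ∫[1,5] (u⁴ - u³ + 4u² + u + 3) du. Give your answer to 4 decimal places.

649.7119

h = (5 − 1)/6 = 0.666667.
Midpoints m₁,…,m₆ = 1.333333, 2, 2.666667, 3.333333, 4, 4.666667.
f(m₁)=12.234568, f(m₂)=29, f(m₃)=65.716049, f(m₄)=137.197531, f(m₅)=263, f(m₆)=467.419753.
h·[f(m₁) + f(m₂) + f(m₃) + f(m₄) + f(m₅) + f(m₆)] = 0.666667·(974.567901) = 649.7119.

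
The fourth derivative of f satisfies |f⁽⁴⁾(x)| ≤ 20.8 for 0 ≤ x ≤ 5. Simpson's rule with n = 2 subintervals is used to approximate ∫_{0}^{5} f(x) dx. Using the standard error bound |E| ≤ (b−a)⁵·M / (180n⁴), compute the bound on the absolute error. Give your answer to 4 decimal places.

|E| ≤ (5)⁵·20.8 / (180·2⁴) = 65000/2880 = 22.5694.

22.5694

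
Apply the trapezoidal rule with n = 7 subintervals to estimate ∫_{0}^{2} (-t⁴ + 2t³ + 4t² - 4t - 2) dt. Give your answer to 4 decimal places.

0.3215

h = (2 − 0)/7 = 0.285714.
Nodes t₀,…,t₇ = 0, 0.285714, 0.571429, 0.857143, 1.142857, 1.428571, 1.714286, 2.
f(t) = -t⁴ + 2t³ + 4t² - 4t - 2: f₀=-2, f₁=-2.776343, f₂=-2.713036, f₃=-1.770096, f₄=-0.067472, f₅=2.114952, f₆=4.337359, f₇=6.
(h/2)·[f₀ + 2f₁ + 2f₂ + 2f₃ + 2f₄ + 2f₅ + 2f₆ + f₇] = 0.142857·(2.250729) = 0.3215.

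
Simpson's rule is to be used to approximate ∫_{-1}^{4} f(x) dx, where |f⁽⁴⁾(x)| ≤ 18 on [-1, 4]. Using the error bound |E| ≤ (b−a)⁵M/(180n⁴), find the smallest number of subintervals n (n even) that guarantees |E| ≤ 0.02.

12

Need 56250/(180n⁴) ≤ 0.02.
n⁴ ≥ 56250/(180·0.02) = 15625 ⇒ n ≥ 11.1803, so the smallest even n is 12. (n must be even for Simpson's rule.)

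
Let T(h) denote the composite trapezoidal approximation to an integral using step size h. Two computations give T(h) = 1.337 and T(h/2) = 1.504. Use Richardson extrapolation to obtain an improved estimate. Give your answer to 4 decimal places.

1.5597

R = (4·T(h/2) − T(h)) / 3 = (4·1.504 − 1.337)/3 = (4.679)/3 = 1.5597.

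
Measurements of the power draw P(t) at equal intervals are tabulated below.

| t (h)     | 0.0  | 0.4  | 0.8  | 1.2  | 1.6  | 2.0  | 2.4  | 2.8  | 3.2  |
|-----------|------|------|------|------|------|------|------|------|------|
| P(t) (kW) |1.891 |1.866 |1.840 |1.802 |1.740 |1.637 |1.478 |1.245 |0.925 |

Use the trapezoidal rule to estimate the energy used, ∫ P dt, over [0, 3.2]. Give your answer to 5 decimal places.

h = 0.4, n = 8.
(h/2)·[y₀ + 2y₁ + 2y₂ + 2y₃ + 2y₄ + 2y₅ + 2y₆ + 2y₇ + y₈] = 0.2·(26.032) = 5.20640.

5.20640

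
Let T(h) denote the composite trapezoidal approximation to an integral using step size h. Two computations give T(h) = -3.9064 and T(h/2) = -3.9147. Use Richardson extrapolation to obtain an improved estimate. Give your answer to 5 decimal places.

-3.91747

R = (4·T(h/2) − T(h)) / 3 = (4·(-3.9147) − (-3.9064))/3 = (-11.7524)/3 = -3.91747.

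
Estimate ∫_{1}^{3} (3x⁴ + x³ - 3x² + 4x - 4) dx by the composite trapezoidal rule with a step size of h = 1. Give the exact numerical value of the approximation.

174

h = (3 − 1)/2 = 1.
Nodes x₀,…,x₂ = 1, 2, 3.
f(x) = 3x⁴ + x³ - 3x² + 4x - 4: f₀=1, f₁=48, f₂=251.
(h/2)·[f₀ + 2f₁ + f₂] = 0.5·(348) = 174.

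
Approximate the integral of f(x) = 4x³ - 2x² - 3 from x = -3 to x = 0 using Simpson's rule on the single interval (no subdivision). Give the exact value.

-108

S = (b−a)/6 · [f(-3) + 4f(-1.5) + f(0)] = 0.5·[(-129) + 4·(-21) + (-3)] = -108.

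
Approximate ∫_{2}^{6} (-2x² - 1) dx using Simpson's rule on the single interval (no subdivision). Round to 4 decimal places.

S = (b−a)/6 · [f(2) + 4f(4) + f(6)] = 0.666667·[(-9) + 4·(-33) + (-73)] = -142.6667.

-142.6667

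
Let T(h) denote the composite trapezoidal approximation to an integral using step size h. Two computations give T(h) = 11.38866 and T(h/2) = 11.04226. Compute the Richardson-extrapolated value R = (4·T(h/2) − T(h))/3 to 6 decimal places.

10.926793

R = (4·T(h/2) − T(h)) / 3 = (4·11.04226 − 11.38866)/3 = (32.78038)/3 = 10.926793.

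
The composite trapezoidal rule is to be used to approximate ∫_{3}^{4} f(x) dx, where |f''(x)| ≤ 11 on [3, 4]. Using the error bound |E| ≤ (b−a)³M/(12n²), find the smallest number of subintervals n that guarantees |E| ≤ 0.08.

Need 11/(12n²) ≤ 0.08.
n² ≥ 11/(12·0.08) = 11.4583 ⇒ n ≥ 3.3850, so the smallest n is 4.

4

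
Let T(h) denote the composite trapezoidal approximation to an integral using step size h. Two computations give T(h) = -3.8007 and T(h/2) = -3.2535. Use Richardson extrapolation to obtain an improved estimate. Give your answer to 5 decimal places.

R = (4·T(h/2) − T(h)) / 3 = (4·(-3.2535) − (-3.8007))/3 = (-9.2133)/3 = -3.07110.

-3.07110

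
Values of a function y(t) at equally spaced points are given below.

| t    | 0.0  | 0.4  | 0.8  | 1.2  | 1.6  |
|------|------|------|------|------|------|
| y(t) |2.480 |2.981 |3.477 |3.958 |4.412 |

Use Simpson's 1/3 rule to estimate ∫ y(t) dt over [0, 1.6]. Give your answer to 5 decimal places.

h = 0.4, n = 4.
(h/3)·[y₀ + 4y₁ + 2y₂ + 4y₃ + y₄] = 0.133333·(41.602) = 5.54693.

5.54693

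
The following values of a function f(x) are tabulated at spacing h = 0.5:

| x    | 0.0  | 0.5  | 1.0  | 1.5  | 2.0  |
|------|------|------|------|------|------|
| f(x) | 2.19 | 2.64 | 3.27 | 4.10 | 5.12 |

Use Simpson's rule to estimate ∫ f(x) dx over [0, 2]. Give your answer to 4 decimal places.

6.8017

h = 0.5, n = 4.
(h/3)·[y₀ + 4y₁ + 2y₂ + 4y₃ + y₄] = 0.166667·(40.81) = 6.8017.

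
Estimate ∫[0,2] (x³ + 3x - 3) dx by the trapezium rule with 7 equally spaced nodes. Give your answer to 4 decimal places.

4.1111

h = (2 − 0)/6 = 0.333333.
Nodes x₀,…,x₆ = 0, 0.333333, 0.666667, 1, 1.333333, 1.666667, 2.
f(x) = x³ + 3x - 3: f₀=-3, f₁=-1.962963, f₂=-0.703704, f₃=1, f₄=3.370370, f₅=6.629630, f₆=11.
(h/2)·[f₀ + 2f₁ + 2f₂ + 2f₃ + 2f₄ + 2f₅ + f₆] = 0.166667·(24.666667) = 4.1111.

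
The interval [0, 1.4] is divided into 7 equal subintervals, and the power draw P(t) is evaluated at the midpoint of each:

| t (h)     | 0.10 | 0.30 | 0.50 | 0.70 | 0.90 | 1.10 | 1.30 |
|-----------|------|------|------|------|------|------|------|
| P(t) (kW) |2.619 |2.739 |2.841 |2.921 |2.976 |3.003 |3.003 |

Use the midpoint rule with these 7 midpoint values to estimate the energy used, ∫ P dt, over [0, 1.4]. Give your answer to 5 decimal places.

h = 0.2, n = 7.
h·[y(m₁) + y(m₂) + y(m₃) + y(m₄) + y(m₅) + y(m₆) + y(m₇)] = 0.2·(20.102) = 4.02040.

4.02040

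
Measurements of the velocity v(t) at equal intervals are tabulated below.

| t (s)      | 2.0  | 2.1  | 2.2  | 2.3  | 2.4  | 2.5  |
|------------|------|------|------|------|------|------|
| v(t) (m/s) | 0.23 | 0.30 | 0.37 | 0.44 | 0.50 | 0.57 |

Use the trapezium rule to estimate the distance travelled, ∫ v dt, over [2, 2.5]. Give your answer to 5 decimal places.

0.20100

h = 0.1, n = 5.
(h/2)·[y₀ + 2y₁ + 2y₂ + 2y₃ + 2y₄ + y₅] = 0.05·(4.02) = 0.20100.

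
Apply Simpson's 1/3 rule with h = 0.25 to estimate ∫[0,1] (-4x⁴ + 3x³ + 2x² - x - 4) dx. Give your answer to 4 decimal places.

h = (1 − 0)/4 = 0.25.
Nodes x₀,…,x₄ = 0, 0.25, 0.5, 0.75, 1.
f(x) = -4x⁴ + 3x³ + 2x² - x - 4: f₀=-4, f₁=-4.09375, f₂=-3.875, f₃=-3.625, f₄=-4.
(h/3)·[f₀ + 4f₁ + 2f₂ + 4f₃ + f₄] = 0.083333·(-46.625) = -3.8854.

-3.8854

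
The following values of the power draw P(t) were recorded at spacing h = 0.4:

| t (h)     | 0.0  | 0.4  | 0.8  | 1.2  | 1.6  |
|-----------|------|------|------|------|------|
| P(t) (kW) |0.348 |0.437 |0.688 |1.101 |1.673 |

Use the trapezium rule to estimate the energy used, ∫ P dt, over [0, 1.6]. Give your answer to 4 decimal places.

1.2946

h = 0.4, n = 4.
(h/2)·[y₀ + 2y₁ + 2y₂ + 2y₃ + y₄] = 0.2·(6.473) = 1.2946.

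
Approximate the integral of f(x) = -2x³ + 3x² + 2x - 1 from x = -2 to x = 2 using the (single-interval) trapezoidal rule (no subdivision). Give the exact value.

44

T = (b−a)/2 · [f(-2) + f(2)] = 2·[23 + (-1)] = 44.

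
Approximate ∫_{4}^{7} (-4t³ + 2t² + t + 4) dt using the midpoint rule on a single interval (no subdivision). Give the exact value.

M = (b−a)·f(5.5) = 3·(-595.5) = -1786.5.

-1786.5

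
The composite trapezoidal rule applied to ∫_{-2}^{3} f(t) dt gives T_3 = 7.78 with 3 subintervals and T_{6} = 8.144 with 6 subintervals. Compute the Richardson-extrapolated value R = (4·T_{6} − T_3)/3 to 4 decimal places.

R = (4·T_{6} − T_3) / 3 = (4·8.144 − 7.78)/3 = (24.796)/3 = 8.2653.

8.2653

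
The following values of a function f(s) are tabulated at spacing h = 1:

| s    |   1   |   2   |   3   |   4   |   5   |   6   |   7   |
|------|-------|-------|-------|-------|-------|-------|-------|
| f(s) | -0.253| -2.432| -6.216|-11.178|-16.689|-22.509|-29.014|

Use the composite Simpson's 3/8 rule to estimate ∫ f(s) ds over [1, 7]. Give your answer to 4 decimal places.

-73.1854

h = 1, n = 6.
(3h/8)·[y₀ + 3y₁ + 3y₂ + 2y₃ + 3y₄ + 3y₅ + y₆] = 0.375·(-195.161) = -73.1854.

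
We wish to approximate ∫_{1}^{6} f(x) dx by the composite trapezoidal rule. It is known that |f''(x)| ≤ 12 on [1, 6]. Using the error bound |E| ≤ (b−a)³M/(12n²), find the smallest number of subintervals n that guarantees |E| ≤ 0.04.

Need 1500/(12n²) ≤ 0.04.
n² ≥ 1500/(12·0.04) = 3125 ⇒ n ≥ 55.9017, so the smallest n is 56.

56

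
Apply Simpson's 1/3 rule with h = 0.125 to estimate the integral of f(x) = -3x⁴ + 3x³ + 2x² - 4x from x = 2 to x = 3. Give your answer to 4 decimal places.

h = (3 − 2)/8 = 0.125.
Nodes x₀,…,x₈ = 2, 2.125, 2.25, 2.375, 2.5, 2.625, 2.75, 2.875, 3.
f(x) = -3x⁴ + 3x³ + 2x² - 4x: f₀=-24, f₁=-31.854248046875, f₂=-41.58984375, f₃=-53.479248046875, f₄=-67.8125, f₅=-84.897216796875, f₆=-105.05859375, f₇=-128.639404296875, f₈=-156.
(h/3)·[f₀ + 4f₁ + 2f₂ + 4f₃ + 2f₄ + 4f₅ + 2f₆ + 4f₇ + f₈] = 0.041667·(-1804.40234375) = -75.1834.

-75.1834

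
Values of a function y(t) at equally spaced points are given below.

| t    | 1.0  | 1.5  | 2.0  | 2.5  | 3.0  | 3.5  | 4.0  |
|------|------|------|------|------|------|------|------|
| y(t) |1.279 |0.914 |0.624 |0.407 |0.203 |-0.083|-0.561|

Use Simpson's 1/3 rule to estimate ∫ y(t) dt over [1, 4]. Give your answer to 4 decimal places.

h = 0.5, n = 6.
(h/3)·[y₀ + 4y₁ + 2y₂ + 4y₃ + 2y₄ + 4y₅ + y₆] = 0.166667·(7.324) = 1.2207.

1.2207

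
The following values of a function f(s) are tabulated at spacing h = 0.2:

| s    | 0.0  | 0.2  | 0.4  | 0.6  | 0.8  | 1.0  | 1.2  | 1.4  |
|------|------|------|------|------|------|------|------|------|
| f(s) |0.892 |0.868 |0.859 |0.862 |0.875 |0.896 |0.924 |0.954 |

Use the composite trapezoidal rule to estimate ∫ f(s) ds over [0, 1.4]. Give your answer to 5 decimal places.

h = 0.2, n = 7.
(h/2)·[y₀ + 2y₁ + 2y₂ + 2y₃ + 2y₄ + 2y₅ + 2y₆ + y₇] = 0.1·(12.414) = 1.24140.

1.24140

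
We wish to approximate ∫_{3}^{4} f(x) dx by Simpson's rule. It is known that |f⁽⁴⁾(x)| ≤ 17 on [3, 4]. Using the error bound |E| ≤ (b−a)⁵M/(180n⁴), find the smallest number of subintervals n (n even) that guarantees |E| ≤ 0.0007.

Need 17/(180n⁴) ≤ 0.0007.
n⁴ ≥ 17/(180·0.0007) = 134.921 ⇒ n ≥ 3.4082, so the smallest even n is 4. (n must be even for Simpson's rule.)

4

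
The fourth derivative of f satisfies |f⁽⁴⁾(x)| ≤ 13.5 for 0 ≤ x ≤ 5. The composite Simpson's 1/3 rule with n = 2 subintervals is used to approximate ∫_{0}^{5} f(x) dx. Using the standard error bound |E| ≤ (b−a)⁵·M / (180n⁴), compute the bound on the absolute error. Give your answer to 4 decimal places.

|E| ≤ (5)⁵·13.5 / (180·2⁴) = 42187.5/2880 = 14.6484.

14.6484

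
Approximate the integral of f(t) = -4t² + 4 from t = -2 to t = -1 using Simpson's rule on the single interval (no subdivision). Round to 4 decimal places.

S = (b−a)/6 · [f(-2) + 4f(-1.5) + f(-1)] = 0.166667·[(-12) + 4·(-5) + 0] = -5.3333.

-5.3333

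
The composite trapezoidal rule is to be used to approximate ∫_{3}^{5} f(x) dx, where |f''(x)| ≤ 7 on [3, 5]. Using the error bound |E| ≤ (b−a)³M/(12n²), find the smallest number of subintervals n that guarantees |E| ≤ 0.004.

Need 56/(12n²) ≤ 0.004.
n² ≥ 56/(12·0.004) = 1166.67 ⇒ n ≥ 34.1565, so the smallest n is 35.

35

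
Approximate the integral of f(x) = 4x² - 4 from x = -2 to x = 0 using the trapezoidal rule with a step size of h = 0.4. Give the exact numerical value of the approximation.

h = (0 − (-2))/5 = 0.4.
Nodes x₀,…,x₅ = -2, -1.6, -1.2, -0.8, -0.4, 0.
f(x) = 4x² - 4: f₀=12, f₁=6.24, f₂=1.76, f₃=-1.44, f₄=-3.36, f₅=-4.
(h/2)·[f₀ + 2f₁ + 2f₂ + 2f₃ + 2f₄ + f₅] = 0.2·(14.4) = 2.88.

2.88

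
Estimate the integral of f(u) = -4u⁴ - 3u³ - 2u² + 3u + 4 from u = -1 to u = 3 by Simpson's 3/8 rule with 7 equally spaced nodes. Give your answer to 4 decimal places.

-246.8148

h = (3 − (-1))/6 = 0.666667.
Nodes u₀,…,u₆ = -1, -0.333333, 0.333333, 1, 1.666667, 2.333333, 3.
f(u) = -4u⁴ - 3u³ - 2u² + 3u + 4: f₀=-2, f₁=2.839506, f₂=4.617284, f₃=-2, f₄=-41.308642, f₅=-156.567901, f₆=-410.
(3h/8)·[f₀ + 3f₁ + 3f₂ + 2f₃ + 3f₄ + 3f₅ + f₆] = 0.25·(-987.259259) = -246.8148.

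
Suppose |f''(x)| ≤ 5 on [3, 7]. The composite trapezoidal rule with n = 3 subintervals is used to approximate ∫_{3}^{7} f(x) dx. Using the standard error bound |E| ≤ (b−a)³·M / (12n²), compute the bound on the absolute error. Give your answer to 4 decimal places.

|E| ≤ (4)³·5 / (12·3²) = 320/108 = 2.9630.

2.9630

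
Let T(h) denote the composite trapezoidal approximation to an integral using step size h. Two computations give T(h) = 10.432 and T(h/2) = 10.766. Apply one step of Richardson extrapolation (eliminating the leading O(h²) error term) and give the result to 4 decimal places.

10.8773

R = (4·T(h/2) − T(h)) / 3 = (4·10.766 − 10.432)/3 = (32.632)/3 = 10.8773.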